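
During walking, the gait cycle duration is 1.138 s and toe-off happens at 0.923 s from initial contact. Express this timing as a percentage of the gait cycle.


pct = (event_time / cycle_time) * 100
pct = (0.923 / 1.138) * 100
ratio = 0.8111
pct = 81.1072


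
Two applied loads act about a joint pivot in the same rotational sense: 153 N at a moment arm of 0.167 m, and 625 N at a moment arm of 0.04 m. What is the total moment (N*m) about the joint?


M = F1 * d1 + F2 * d2
M = 153 * 0.167 + 625 * 0.04
M = 25.5510 + 25.0000
M = 50.5510


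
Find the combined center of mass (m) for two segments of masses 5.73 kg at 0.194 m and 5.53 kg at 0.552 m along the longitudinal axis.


COM = (m1*x1 + m2*x2) / (m1 + m2)
COM = (5.73*0.194 + 5.53*0.552) / (5.73 + 5.53)
Numerator = 4.1642
Denominator = 11.2600
COM = 0.3698


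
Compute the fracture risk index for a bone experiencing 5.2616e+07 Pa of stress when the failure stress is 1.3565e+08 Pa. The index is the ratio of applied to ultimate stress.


FRI = applied / ultimate
FRI = 5.2616e+07 / 1.3565e+08
FRI = 0.3879


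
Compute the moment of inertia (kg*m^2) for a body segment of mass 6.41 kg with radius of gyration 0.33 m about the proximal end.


I = m * k^2
I = 6.41 * 0.33^2
k^2 = 0.1089
I = 0.6980


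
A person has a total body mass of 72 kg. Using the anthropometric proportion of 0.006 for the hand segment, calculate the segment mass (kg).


m_segment = body_mass * fraction
m_segment = 72 * 0.006
m_segment = 0.4320


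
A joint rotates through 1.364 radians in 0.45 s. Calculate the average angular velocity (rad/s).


omega = delta_theta / delta_t
omega = 1.364 / 0.45
omega = 3.0311


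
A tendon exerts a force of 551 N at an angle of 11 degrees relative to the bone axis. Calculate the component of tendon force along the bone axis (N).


F_eff = F_tendon * cos(theta)
theta = 11 deg = 0.1920 rad
cos(theta) = 0.9816
F_eff = 551 * 0.9816
F_eff = 540.8766


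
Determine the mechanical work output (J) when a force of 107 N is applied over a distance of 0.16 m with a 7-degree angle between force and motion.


W = F * d * cos(theta)
theta = 7 deg = 0.1222 rad
cos(theta) = 0.9925
W = 107 * 0.16 * 0.9925
W = 16.9924


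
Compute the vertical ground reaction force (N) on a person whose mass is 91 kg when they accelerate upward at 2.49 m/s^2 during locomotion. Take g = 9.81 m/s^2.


GRF = m * (g + a)
GRF = 91 * (9.81 + 2.49)
GRF = 91 * 12.3000
GRF = 1119.3000


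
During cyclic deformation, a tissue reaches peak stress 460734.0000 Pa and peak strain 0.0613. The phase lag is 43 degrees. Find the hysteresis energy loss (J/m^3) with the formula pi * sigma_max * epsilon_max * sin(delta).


E_loss = pi * sigma_max * epsilon_max * sin(delta)
delta = 43 deg = 0.7505 rad
sin(delta) = 0.6820
E_loss = pi * 460734.0000 * 0.0613 * 0.6820
E_loss = 60512.3390


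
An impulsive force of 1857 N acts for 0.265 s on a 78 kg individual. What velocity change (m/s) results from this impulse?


J = F * dt = 1857 * 0.265 = 492.1050 N*s
delta_v = J / m
delta_v = 492.1050 / 78
delta_v = 6.3090


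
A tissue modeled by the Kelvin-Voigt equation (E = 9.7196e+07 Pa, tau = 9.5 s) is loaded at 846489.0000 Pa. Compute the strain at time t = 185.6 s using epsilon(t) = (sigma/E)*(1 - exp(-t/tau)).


epsilon(t) = (sigma/E) * (1 - exp(-t/tau))
sigma/E = 846489.0000 / 9.7196e+07 = 0.0087
exp(-t/tau) = exp(-185.6 / 9.5) = 3.2753e-09
epsilon = 0.0087 * (1 - 3.2753e-09)
epsilon = 0.0087


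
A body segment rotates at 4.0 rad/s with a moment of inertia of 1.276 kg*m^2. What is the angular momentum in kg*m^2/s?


L = I * omega
L = 1.276 * 4.0
L = 5.1040


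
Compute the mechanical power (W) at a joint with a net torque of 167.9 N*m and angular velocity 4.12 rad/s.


P = M * omega
P = 167.9 * 4.12
P = 691.7480


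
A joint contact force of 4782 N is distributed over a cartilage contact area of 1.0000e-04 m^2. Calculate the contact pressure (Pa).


P = F / A
P = 4782 / 1.0000e-04
P = 4.7820e+07


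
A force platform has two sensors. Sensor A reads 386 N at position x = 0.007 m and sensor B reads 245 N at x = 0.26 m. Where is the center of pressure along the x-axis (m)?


COP_x = (F1*x1 + F2*x2) / (F1 + F2)
COP_x = (386*0.007 + 245*0.26) / (386 + 245)
Numerator = 66.4020
Denominator = 631
COP_x = 0.1052


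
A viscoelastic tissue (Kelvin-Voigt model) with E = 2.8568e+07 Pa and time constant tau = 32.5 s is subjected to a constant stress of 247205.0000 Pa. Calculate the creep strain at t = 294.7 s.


epsilon(t) = (sigma/E) * (1 - exp(-t/tau))
sigma/E = 247205.0000 / 2.8568e+07 = 0.0087
exp(-t/tau) = exp(-294.7 / 32.5) = 1.1533e-04
epsilon = 0.0087 * (1 - 1.1533e-04)
epsilon = 0.0087


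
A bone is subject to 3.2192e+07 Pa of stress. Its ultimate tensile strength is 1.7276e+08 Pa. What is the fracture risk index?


FRI = applied / ultimate
FRI = 3.2192e+07 / 1.7276e+08
FRI = 0.1863


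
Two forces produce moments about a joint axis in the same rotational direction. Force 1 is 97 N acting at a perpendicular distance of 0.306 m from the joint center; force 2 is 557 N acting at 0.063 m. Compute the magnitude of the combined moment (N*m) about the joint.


M = F1 * d1 + F2 * d2
M = 97 * 0.306 + 557 * 0.063
M = 29.6820 + 35.0910
M = 64.7730


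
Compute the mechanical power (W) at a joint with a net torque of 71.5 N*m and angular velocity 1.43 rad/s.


P = M * omega
P = 71.5 * 1.43
P = 102.2450


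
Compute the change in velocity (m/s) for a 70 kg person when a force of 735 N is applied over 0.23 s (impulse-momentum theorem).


J = F * dt = 735 * 0.23 = 169.0500 N*s
delta_v = J / m
delta_v = 169.0500 / 70
delta_v = 2.4150


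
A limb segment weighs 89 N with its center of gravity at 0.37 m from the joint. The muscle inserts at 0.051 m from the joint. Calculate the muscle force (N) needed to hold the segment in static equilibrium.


F_muscle = W * d_load / d_muscle
F_muscle = 89 * 0.37 / 0.051
Numerator = 32.9300
F_muscle = 645.6863


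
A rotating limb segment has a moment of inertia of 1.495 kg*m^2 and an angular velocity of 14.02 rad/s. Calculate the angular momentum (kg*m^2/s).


L = I * omega
L = 1.495 * 14.02
L = 20.9599


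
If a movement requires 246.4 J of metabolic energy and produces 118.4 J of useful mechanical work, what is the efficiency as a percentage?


eta = (W_mech / E_meta) * 100
eta = (118.4 / 246.4) * 100
ratio = 0.4805
eta = 48.0519


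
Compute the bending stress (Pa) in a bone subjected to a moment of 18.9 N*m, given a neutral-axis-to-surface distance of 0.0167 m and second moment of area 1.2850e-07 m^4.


sigma = M * c / I
sigma = 18.9 * 0.0167 / 1.2850e-07
M * c = 0.3156
sigma = 2.4563e+06


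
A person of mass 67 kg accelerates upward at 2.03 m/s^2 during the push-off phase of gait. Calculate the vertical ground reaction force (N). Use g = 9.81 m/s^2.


GRF = m * (g + a)
GRF = 67 * (9.81 + 2.03)
GRF = 67 * 11.8400
GRF = 793.2800


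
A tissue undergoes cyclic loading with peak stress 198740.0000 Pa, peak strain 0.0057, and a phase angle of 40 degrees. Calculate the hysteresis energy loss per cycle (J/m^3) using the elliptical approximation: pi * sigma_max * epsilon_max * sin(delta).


E_loss = pi * sigma_max * epsilon_max * sin(delta)
delta = 40 deg = 0.6981 rad
sin(delta) = 0.6428
E_loss = pi * 198740.0000 * 0.0057 * 0.6428
E_loss = 2287.5864


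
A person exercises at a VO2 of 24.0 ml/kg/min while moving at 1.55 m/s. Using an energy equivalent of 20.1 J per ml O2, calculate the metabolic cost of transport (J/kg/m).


Power per kg = VO2 * 20.1 / 60
Power per kg = 24.0 * 20.1 / 60 = 8.0400 W/kg
Cost = power_per_kg / speed
Cost = 8.0400 / 1.55
Cost = 5.1871


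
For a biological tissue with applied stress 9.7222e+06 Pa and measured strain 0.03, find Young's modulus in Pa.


E = stress / strain
E = 9.7222e+06 / 0.03
E = 3.2407e+08


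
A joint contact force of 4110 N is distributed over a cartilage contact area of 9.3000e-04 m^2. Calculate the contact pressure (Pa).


P = F / A
P = 4110 / 9.3000e-04
P = 4.4194e+06


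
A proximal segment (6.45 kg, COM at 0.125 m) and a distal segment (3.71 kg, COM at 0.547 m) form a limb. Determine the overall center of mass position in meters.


COM = (m1*x1 + m2*x2) / (m1 + m2)
COM = (6.45*0.125 + 3.71*0.547) / (6.45 + 3.71)
Numerator = 2.8356
Denominator = 10.1600
COM = 0.2791


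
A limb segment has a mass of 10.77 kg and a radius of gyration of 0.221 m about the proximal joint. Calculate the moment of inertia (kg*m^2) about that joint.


I = m * k^2
I = 10.77 * 0.221^2
k^2 = 0.0488
I = 0.5260


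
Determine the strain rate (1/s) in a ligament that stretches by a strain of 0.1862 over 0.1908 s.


strain_rate = delta_strain / delta_t
strain_rate = 0.1862 / 0.1908
strain_rate = 0.9759


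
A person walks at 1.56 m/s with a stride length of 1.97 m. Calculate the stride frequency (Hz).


f = v / stride_length
f = 1.56 / 1.97
f = 0.7919


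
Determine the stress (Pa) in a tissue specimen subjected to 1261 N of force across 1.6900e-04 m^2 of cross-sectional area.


stress = F / A
stress = 1261 / 1.6900e-04
stress = 7.4615e+06


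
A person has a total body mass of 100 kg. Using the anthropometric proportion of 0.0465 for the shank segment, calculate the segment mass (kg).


m_segment = body_mass * fraction
m_segment = 100 * 0.0465
m_segment = 4.6500


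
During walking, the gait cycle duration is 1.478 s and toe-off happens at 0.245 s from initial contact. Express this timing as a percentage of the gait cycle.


pct = (event_time / cycle_time) * 100
pct = (0.245 / 1.478) * 100
ratio = 0.1658
pct = 16.5765


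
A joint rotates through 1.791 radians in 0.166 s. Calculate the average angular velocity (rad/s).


omega = delta_theta / delta_t
omega = 1.791 / 0.166
omega = 10.7892


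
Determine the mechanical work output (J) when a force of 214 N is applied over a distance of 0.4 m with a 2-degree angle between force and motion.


W = F * d * cos(theta)
theta = 2 deg = 0.0349 rad
cos(theta) = 0.9994
W = 214 * 0.4 * 0.9994
W = 85.5479


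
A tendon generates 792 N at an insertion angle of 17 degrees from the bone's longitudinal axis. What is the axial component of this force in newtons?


F_eff = F_tendon * cos(theta)
theta = 17 deg = 0.2967 rad
cos(theta) = 0.9563
F_eff = 792 * 0.9563
F_eff = 757.3934


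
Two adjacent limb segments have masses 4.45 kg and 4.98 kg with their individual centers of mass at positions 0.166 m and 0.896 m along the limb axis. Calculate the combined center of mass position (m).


COM = (m1*x1 + m2*x2) / (m1 + m2)
COM = (4.45*0.166 + 4.98*0.896) / (4.45 + 4.98)
Numerator = 5.2008
Denominator = 9.4300
COM = 0.5515


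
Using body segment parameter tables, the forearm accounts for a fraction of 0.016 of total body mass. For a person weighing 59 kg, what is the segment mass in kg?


m_segment = body_mass * fraction
m_segment = 59 * 0.016
m_segment = 0.9440


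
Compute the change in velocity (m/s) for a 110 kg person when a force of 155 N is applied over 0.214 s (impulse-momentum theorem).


J = F * dt = 155 * 0.214 = 33.1700 N*s
delta_v = J / m
delta_v = 33.1700 / 110
delta_v = 0.3015


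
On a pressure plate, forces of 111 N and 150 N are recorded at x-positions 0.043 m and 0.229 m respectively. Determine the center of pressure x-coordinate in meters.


COP_x = (F1*x1 + F2*x2) / (F1 + F2)
COP_x = (111*0.043 + 150*0.229) / (111 + 150)
Numerator = 39.1230
Denominator = 261
COP_x = 0.1499


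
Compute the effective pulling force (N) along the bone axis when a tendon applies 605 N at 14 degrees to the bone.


F_eff = F_tendon * cos(theta)
theta = 14 deg = 0.2443 rad
cos(theta) = 0.9703
F_eff = 605 * 0.9703
F_eff = 587.0289


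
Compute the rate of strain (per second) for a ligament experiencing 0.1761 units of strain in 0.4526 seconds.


strain_rate = delta_strain / delta_t
strain_rate = 0.1761 / 0.4526
strain_rate = 0.3891


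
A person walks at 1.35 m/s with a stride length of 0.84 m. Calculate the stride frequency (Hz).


f = v / stride_length
f = 1.35 / 0.84
f = 1.6071


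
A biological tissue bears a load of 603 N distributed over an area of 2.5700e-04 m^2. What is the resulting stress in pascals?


stress = F / A
stress = 603 / 2.5700e-04
stress = 2.3463e+06


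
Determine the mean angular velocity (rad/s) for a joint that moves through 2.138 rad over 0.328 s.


omega = delta_theta / delta_t
omega = 2.138 / 0.328
omega = 6.5183


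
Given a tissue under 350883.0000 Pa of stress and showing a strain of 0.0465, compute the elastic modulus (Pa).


E = stress / strain
E = 350883.0000 / 0.0465
E = 7.5459e+06


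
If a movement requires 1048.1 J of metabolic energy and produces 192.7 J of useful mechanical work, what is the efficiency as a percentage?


eta = (W_mech / E_meta) * 100
eta = (192.7 / 1048.1) * 100
ratio = 0.1839
eta = 18.3857


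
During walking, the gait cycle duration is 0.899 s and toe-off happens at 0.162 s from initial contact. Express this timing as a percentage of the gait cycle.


pct = (event_time / cycle_time) * 100
pct = (0.162 / 0.899) * 100
ratio = 0.1802
pct = 18.0200


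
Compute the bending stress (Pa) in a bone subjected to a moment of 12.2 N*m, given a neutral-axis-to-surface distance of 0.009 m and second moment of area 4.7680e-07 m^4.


sigma = M * c / I
sigma = 12.2 * 0.009 / 4.7680e-07
M * c = 0.1098
sigma = 230285.2349


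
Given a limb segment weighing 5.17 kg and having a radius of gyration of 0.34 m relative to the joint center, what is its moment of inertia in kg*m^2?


I = m * k^2
I = 5.17 * 0.34^2
k^2 = 0.1156
I = 0.5977


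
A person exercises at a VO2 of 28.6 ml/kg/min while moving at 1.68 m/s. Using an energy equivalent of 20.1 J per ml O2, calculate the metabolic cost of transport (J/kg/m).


Power per kg = VO2 * 20.1 / 60
Power per kg = 28.6 * 20.1 / 60 = 9.5810 W/kg
Cost = power_per_kg / speed
Cost = 9.5810 / 1.68
Cost = 5.7030


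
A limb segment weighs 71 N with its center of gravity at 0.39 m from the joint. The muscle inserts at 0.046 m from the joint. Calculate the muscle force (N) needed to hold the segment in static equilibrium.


F_muscle = W * d_load / d_muscle
F_muscle = 71 * 0.39 / 0.046
Numerator = 27.6900
F_muscle = 601.9565


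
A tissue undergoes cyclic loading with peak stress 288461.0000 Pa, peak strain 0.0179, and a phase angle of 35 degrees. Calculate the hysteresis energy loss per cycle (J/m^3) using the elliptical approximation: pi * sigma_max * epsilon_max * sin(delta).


E_loss = pi * sigma_max * epsilon_max * sin(delta)
delta = 35 deg = 0.6109 rad
sin(delta) = 0.5736
E_loss = pi * 288461.0000 * 0.0179 * 0.5736
E_loss = 9304.2487


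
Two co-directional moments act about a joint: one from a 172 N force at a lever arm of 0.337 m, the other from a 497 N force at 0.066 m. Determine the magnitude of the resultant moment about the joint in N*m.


M = F1 * d1 + F2 * d2
M = 172 * 0.337 + 497 * 0.066
M = 57.9640 + 32.8020
M = 90.7660


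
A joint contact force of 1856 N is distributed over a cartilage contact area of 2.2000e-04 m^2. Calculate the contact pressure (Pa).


P = F / A
P = 1856 / 2.2000e-04
P = 8.4364e+06


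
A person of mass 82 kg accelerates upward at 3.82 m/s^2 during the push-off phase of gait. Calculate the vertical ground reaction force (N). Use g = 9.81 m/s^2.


GRF = m * (g + a)
GRF = 82 * (9.81 + 3.82)
GRF = 82 * 13.6300
GRF = 1117.6600


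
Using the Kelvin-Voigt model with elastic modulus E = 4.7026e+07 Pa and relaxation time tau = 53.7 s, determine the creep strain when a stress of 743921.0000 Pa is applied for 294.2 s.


epsilon(t) = (sigma/E) * (1 - exp(-t/tau))
sigma/E = 743921.0000 / 4.7026e+07 = 0.0158
exp(-t/tau) = exp(-294.2 / 53.7) = 0.0042
epsilon = 0.0158 * (1 - 0.0042)
epsilon = 0.0158


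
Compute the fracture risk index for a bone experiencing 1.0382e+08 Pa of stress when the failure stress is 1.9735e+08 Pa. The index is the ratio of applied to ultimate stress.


FRI = applied / ultimate
FRI = 1.0382e+08 / 1.9735e+08
FRI = 0.5261


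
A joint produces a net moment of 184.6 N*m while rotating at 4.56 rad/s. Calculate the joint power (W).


P = M * omega
P = 184.6 * 4.56
P = 841.7760


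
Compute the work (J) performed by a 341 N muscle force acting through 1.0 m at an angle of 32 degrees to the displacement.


W = F * d * cos(theta)
theta = 32 deg = 0.5585 rad
cos(theta) = 0.8480
W = 341 * 1.0 * 0.8480
W = 289.1844


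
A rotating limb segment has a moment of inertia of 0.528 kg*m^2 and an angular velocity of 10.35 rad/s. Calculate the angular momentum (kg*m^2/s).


L = I * omega
L = 0.528 * 10.35
L = 5.4648


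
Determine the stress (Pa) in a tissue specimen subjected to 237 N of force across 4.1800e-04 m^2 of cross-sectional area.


stress = F / A
stress = 237 / 4.1800e-04
stress = 566985.6459


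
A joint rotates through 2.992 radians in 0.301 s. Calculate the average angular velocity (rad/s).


omega = delta_theta / delta_t
omega = 2.992 / 0.301
omega = 9.9402


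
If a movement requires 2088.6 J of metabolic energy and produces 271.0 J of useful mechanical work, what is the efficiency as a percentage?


eta = (W_mech / E_meta) * 100
eta = (271.0 / 2088.6) * 100
ratio = 0.1298
eta = 12.9752


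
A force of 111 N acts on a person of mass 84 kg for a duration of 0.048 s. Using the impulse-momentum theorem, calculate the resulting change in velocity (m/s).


J = F * dt = 111 * 0.048 = 5.3280 N*s
delta_v = J / m
delta_v = 5.3280 / 84
delta_v = 0.0634


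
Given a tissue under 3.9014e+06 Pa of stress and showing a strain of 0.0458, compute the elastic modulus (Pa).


E = stress / strain
E = 3.9014e+06 / 0.0458
E = 8.5183e+07


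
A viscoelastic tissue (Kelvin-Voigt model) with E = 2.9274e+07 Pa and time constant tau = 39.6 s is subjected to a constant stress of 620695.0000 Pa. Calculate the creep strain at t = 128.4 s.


epsilon(t) = (sigma/E) * (1 - exp(-t/tau))
sigma/E = 620695.0000 / 2.9274e+07 = 0.0212
exp(-t/tau) = exp(-128.4 / 39.6) = 0.0391
epsilon = 0.0212 * (1 - 0.0391)
epsilon = 0.0204


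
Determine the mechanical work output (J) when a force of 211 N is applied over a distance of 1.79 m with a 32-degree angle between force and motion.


W = F * d * cos(theta)
theta = 32 deg = 0.5585 rad
cos(theta) = 0.8480
W = 211 * 1.79 * 0.8480
W = 320.2993


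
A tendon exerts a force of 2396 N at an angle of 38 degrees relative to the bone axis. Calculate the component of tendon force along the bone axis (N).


F_eff = F_tendon * cos(theta)
theta = 38 deg = 0.6632 rad
cos(theta) = 0.7880
F_eff = 2396 * 0.7880
F_eff = 1888.0738


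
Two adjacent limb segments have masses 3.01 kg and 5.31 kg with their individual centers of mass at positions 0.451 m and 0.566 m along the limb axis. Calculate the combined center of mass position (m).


COM = (m1*x1 + m2*x2) / (m1 + m2)
COM = (3.01*0.451 + 5.31*0.566) / (3.01 + 5.31)
Numerator = 4.3630
Denominator = 8.3200
COM = 0.5244


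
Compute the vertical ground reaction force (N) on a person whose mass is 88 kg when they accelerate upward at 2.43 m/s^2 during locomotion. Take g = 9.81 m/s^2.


GRF = m * (g + a)
GRF = 88 * (9.81 + 2.43)
GRF = 88 * 12.2400
GRF = 1077.1200


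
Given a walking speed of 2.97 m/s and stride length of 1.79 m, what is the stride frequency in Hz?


f = v / stride_length
f = 2.97 / 1.79
f = 1.6592


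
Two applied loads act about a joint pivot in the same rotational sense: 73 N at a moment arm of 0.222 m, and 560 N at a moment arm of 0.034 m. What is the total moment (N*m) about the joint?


M = F1 * d1 + F2 * d2
M = 73 * 0.222 + 560 * 0.034
M = 16.2060 + 19.0400
M = 35.2460


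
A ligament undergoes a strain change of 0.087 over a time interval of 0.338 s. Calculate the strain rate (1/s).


strain_rate = delta_strain / delta_t
strain_rate = 0.087 / 0.338
strain_rate = 0.2574


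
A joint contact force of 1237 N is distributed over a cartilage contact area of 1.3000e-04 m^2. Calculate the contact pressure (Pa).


P = F / A
P = 1237 / 1.3000e-04
P = 9.5154e+06


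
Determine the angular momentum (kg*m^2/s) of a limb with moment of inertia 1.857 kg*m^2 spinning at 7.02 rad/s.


L = I * omega
L = 1.857 * 7.02
L = 13.0361


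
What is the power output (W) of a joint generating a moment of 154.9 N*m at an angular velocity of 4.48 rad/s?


P = M * omega
P = 154.9 * 4.48
P = 693.9520


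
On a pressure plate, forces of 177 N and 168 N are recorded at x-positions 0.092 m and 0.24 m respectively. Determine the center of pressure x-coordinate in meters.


COP_x = (F1*x1 + F2*x2) / (F1 + F2)
COP_x = (177*0.092 + 168*0.24) / (177 + 168)
Numerator = 56.6040
Denominator = 345
COP_x = 0.1641


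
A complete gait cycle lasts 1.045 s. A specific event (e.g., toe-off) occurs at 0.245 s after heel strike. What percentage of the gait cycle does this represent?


pct = (event_time / cycle_time) * 100
pct = (0.245 / 1.045) * 100
ratio = 0.2344
pct = 23.4450


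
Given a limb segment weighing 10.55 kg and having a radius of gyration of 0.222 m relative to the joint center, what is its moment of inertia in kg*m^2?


I = m * k^2
I = 10.55 * 0.222^2
k^2 = 0.0493
I = 0.5199


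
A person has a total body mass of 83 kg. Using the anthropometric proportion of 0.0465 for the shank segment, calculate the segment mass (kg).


m_segment = body_mass * fraction
m_segment = 83 * 0.0465
m_segment = 3.8595


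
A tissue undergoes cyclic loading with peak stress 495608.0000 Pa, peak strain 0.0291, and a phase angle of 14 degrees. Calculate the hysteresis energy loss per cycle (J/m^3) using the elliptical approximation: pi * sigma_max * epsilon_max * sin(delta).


E_loss = pi * sigma_max * epsilon_max * sin(delta)
delta = 14 deg = 0.2443 rad
sin(delta) = 0.2419
E_loss = pi * 495608.0000 * 0.0291 * 0.2419
E_loss = 10961.1557


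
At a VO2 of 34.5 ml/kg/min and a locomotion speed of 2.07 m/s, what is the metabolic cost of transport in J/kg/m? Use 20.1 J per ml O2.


Power per kg = VO2 * 20.1 / 60
Power per kg = 34.5 * 20.1 / 60 = 11.5575 W/kg
Cost = power_per_kg / speed
Cost = 11.5575 / 2.07
Cost = 5.5833


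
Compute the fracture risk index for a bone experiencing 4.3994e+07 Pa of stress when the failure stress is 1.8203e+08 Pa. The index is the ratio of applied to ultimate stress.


FRI = applied / ultimate
FRI = 4.3994e+07 / 1.8203e+08
FRI = 0.2417


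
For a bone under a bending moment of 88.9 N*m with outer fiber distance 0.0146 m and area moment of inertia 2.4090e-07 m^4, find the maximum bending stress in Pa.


sigma = M * c / I
sigma = 88.9 * 0.0146 / 2.4090e-07
M * c = 1.2979
sigma = 5.3879e+06


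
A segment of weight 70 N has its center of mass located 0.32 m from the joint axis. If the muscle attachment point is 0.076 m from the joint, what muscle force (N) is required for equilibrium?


F_muscle = W * d_load / d_muscle
F_muscle = 70 * 0.32 / 0.076
Numerator = 22.4000
F_muscle = 294.7368


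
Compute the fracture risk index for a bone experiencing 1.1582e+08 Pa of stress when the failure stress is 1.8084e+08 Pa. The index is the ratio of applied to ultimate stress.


FRI = applied / ultimate
FRI = 1.1582e+08 / 1.8084e+08
FRI = 0.6405


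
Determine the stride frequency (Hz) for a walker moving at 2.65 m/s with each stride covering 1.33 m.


f = v / stride_length
f = 2.65 / 1.33
f = 1.9925


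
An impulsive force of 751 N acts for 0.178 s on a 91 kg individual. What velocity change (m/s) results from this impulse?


J = F * dt = 751 * 0.178 = 133.6780 N*s
delta_v = J / m
delta_v = 133.6780 / 91
delta_v = 1.4690


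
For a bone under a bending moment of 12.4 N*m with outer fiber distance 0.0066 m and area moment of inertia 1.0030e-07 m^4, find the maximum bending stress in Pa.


sigma = M * c / I
sigma = 12.4 * 0.0066 / 1.0030e-07
M * c = 0.0818
sigma = 815952.1436


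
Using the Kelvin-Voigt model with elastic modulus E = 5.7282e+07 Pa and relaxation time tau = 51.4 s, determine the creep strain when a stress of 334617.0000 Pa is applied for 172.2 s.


epsilon(t) = (sigma/E) * (1 - exp(-t/tau))
sigma/E = 334617.0000 / 5.7282e+07 = 0.0058
exp(-t/tau) = exp(-172.2 / 51.4) = 0.0351
epsilon = 0.0058 * (1 - 0.0351)
epsilon = 0.0056


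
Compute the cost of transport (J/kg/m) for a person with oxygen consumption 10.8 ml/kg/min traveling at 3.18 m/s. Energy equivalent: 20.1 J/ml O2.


Power per kg = VO2 * 20.1 / 60
Power per kg = 10.8 * 20.1 / 60 = 3.6180 W/kg
Cost = power_per_kg / speed
Cost = 3.6180 / 3.18
Cost = 1.1377


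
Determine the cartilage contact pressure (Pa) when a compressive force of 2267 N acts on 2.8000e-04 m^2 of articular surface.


P = F / A
P = 2267 / 2.8000e-04
P = 8.0964e+06


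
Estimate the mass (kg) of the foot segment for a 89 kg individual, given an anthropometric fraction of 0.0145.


m_segment = body_mass * fraction
m_segment = 89 * 0.0145
m_segment = 1.2905


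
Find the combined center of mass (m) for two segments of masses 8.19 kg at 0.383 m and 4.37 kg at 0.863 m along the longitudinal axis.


COM = (m1*x1 + m2*x2) / (m1 + m2)
COM = (8.19*0.383 + 4.37*0.863) / (8.19 + 4.37)
Numerator = 6.9081
Denominator = 12.5600
COM = 0.5500


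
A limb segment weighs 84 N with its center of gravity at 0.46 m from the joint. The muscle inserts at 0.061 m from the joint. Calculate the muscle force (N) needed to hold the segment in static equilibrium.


F_muscle = W * d_load / d_muscle
F_muscle = 84 * 0.46 / 0.061
Numerator = 38.6400
F_muscle = 633.4426


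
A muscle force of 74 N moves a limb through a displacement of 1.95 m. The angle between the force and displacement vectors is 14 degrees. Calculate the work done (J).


W = F * d * cos(theta)
theta = 14 deg = 0.2443 rad
cos(theta) = 0.9703
W = 74 * 1.95 * 0.9703
W = 140.0137


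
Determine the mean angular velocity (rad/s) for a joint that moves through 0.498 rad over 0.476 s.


omega = delta_theta / delta_t
omega = 0.498 / 0.476
omega = 1.0462


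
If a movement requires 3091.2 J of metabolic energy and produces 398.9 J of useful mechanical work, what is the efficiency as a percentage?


eta = (W_mech / E_meta) * 100
eta = (398.9 / 3091.2) * 100
ratio = 0.1290
eta = 12.9044


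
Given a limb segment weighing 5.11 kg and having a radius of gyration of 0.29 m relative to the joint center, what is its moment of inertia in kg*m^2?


I = m * k^2
I = 5.11 * 0.29^2
k^2 = 0.0841
I = 0.4298


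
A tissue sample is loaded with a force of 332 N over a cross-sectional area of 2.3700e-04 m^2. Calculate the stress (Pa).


stress = F / A
stress = 332 / 2.3700e-04
stress = 1.4008e+06


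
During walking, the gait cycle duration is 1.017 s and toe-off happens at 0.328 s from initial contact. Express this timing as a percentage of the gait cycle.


pct = (event_time / cycle_time) * 100
pct = (0.328 / 1.017) * 100
ratio = 0.3225
pct = 32.2517


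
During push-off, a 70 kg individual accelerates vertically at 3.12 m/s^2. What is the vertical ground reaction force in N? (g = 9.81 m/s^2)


GRF = m * (g + a)
GRF = 70 * (9.81 + 3.12)
GRF = 70 * 12.9300
GRF = 905.1000


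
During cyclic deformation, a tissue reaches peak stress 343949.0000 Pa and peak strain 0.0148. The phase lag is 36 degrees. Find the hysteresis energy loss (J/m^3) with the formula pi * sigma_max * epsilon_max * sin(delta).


E_loss = pi * sigma_max * epsilon_max * sin(delta)
delta = 36 deg = 0.6283 rad
sin(delta) = 0.5878
E_loss = pi * 343949.0000 * 0.0148 * 0.5878
E_loss = 9399.9236


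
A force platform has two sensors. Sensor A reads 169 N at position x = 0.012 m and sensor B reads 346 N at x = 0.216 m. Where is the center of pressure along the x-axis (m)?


COP_x = (F1*x1 + F2*x2) / (F1 + F2)
COP_x = (169*0.012 + 346*0.216) / (169 + 346)
Numerator = 76.7640
Denominator = 515
COP_x = 0.1491


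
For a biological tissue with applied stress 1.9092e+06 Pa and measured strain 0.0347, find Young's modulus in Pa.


E = stress / strain
E = 1.9092e+06 / 0.0347
E = 5.5020e+07


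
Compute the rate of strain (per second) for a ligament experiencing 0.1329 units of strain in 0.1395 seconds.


strain_rate = delta_strain / delta_t
strain_rate = 0.1329 / 0.1395
strain_rate = 0.9527


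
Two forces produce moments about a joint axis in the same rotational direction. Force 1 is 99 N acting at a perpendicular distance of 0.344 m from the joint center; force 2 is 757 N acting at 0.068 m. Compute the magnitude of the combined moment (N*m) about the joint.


M = F1 * d1 + F2 * d2
M = 99 * 0.344 + 757 * 0.068
M = 34.0560 + 51.4760
M = 85.5320


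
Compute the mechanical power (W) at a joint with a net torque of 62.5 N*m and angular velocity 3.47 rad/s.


P = M * omega
P = 62.5 * 3.47
P = 216.8750


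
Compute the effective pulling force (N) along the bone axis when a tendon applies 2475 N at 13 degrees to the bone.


F_eff = F_tendon * cos(theta)
theta = 13 deg = 0.2269 rad
cos(theta) = 0.9744
F_eff = 2475 * 0.9744
F_eff = 2411.5659


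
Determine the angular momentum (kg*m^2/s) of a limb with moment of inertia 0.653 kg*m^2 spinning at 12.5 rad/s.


L = I * omega
L = 0.653 * 12.5
L = 8.1625


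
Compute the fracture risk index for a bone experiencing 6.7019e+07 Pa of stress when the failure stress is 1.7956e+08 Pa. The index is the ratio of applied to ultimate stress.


FRI = applied / ultimate
FRI = 6.7019e+07 / 1.7956e+08
FRI = 0.3732


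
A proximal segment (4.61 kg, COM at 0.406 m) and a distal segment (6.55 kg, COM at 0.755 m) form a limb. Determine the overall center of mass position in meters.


COM = (m1*x1 + m2*x2) / (m1 + m2)
COM = (4.61*0.406 + 6.55*0.755) / (4.61 + 6.55)
Numerator = 6.8169
Denominator = 11.1600
COM = 0.6108


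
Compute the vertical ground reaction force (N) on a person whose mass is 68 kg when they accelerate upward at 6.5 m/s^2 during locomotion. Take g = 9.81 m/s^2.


GRF = m * (g + a)
GRF = 68 * (9.81 + 6.5)
GRF = 68 * 16.3100
GRF = 1109.0800


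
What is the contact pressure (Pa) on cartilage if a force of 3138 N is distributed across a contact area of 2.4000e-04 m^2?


P = F / A
P = 3138 / 2.4000e-04
P = 1.3075e+07


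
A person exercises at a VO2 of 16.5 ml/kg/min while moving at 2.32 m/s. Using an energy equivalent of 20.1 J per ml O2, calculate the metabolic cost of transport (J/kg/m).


Power per kg = VO2 * 20.1 / 60
Power per kg = 16.5 * 20.1 / 60 = 5.5275 W/kg
Cost = power_per_kg / speed
Cost = 5.5275 / 2.32
Cost = 2.3825


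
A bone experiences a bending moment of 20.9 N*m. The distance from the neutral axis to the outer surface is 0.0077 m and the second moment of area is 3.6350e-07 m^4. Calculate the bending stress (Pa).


sigma = M * c / I
sigma = 20.9 * 0.0077 / 3.6350e-07
M * c = 0.1609
sigma = 442723.5213


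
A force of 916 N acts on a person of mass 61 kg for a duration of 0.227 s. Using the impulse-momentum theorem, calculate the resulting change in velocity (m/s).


J = F * dt = 916 * 0.227 = 207.9320 N*s
delta_v = J / m
delta_v = 207.9320 / 61
delta_v = 3.4087


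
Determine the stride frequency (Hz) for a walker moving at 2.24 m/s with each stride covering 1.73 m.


f = v / stride_length
f = 2.24 / 1.73
f = 1.2948


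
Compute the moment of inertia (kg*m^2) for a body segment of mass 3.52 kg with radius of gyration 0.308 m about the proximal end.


I = m * k^2
I = 3.52 * 0.308^2
k^2 = 0.0949
I = 0.3339


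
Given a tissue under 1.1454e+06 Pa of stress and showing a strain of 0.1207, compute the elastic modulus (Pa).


E = stress / strain
E = 1.1454e+06 / 0.1207
E = 9.4896e+06


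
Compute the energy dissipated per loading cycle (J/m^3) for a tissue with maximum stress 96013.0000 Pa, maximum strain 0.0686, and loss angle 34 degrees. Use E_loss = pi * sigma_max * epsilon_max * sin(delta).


E_loss = pi * sigma_max * epsilon_max * sin(delta)
delta = 34 deg = 0.5934 rad
sin(delta) = 0.5592
E_loss = pi * 96013.0000 * 0.0686 * 0.5592
E_loss = 11570.8611


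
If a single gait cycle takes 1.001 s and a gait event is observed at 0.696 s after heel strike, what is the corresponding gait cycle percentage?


pct = (event_time / cycle_time) * 100
pct = (0.696 / 1.001) * 100
ratio = 0.6953
pct = 69.5305


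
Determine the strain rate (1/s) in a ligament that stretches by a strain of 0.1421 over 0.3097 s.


strain_rate = delta_strain / delta_t
strain_rate = 0.1421 / 0.3097
strain_rate = 0.4588


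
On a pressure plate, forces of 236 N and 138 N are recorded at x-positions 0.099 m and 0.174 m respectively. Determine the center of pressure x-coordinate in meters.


COP_x = (F1*x1 + F2*x2) / (F1 + F2)
COP_x = (236*0.099 + 138*0.174) / (236 + 138)
Numerator = 47.3760
Denominator = 374
COP_x = 0.1267


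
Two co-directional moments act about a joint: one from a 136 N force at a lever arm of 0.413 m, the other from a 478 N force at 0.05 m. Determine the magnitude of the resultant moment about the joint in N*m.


M = F1 * d1 + F2 * d2
M = 136 * 0.413 + 478 * 0.05
M = 56.1680 + 23.9000
M = 80.0680


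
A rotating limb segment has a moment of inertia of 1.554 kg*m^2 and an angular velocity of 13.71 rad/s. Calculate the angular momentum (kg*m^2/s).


L = I * omega
L = 1.554 * 13.71
L = 21.3053


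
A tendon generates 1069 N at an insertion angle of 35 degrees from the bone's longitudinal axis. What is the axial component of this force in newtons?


F_eff = F_tendon * cos(theta)
theta = 35 deg = 0.6109 rad
cos(theta) = 0.8192
F_eff = 1069 * 0.8192
F_eff = 875.6735


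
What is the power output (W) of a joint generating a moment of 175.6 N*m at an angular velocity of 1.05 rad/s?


P = M * omega
P = 175.6 * 1.05
P = 184.3800


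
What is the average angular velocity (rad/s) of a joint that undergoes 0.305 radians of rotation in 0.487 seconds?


omega = delta_theta / delta_t
omega = 0.305 / 0.487
omega = 0.6263


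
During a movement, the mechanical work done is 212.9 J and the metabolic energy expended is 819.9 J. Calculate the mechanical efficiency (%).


eta = (W_mech / E_meta) * 100
eta = (212.9 / 819.9) * 100
ratio = 0.2597
eta = 25.9666


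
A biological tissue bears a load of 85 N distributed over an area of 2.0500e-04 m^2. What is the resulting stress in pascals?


stress = F / A
stress = 85 / 2.0500e-04
stress = 414634.1463


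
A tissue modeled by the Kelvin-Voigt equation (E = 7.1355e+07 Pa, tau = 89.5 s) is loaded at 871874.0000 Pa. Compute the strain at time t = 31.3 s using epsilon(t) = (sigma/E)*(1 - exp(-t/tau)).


epsilon(t) = (sigma/E) * (1 - exp(-t/tau))
sigma/E = 871874.0000 / 7.1355e+07 = 0.0122
exp(-t/tau) = exp(-31.3 / 89.5) = 0.7049
epsilon = 0.0122 * (1 - 0.7049)
epsilon = 0.0036


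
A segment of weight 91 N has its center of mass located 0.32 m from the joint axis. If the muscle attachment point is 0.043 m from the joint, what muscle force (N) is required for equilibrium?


F_muscle = W * d_load / d_muscle
F_muscle = 91 * 0.32 / 0.043
Numerator = 29.1200
F_muscle = 677.2093


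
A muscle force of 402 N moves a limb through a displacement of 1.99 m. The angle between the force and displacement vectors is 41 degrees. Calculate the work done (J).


W = F * d * cos(theta)
theta = 41 deg = 0.7156 rad
cos(theta) = 0.7547
W = 402 * 1.99 * 0.7547
W = 603.7526


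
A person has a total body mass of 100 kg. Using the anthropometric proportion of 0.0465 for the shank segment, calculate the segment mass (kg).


m_segment = body_mass * fraction
m_segment = 100 * 0.0465
m_segment = 4.6500


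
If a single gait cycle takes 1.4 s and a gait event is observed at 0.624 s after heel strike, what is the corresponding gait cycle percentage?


pct = (event_time / cycle_time) * 100
pct = (0.624 / 1.4) * 100
ratio = 0.4457
pct = 44.5714


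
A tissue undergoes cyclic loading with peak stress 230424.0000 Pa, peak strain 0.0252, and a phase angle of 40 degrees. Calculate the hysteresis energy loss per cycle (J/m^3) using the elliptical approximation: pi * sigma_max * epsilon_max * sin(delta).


E_loss = pi * sigma_max * epsilon_max * sin(delta)
delta = 40 deg = 0.6981 rad
sin(delta) = 0.6428
E_loss = pi * 230424.0000 * 0.0252 * 0.6428
E_loss = 11725.8848


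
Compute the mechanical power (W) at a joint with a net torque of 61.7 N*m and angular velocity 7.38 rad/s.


P = M * omega
P = 61.7 * 7.38
P = 455.3460


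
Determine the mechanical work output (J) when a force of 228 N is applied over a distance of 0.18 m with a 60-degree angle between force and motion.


W = F * d * cos(theta)
theta = 60 deg = 1.0472 rad
cos(theta) = 0.5000
W = 228 * 0.18 * 0.5000
W = 20.5200


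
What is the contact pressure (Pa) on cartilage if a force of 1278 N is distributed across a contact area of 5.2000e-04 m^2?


P = F / A
P = 1278 / 5.2000e-04
P = 2.4577e+06


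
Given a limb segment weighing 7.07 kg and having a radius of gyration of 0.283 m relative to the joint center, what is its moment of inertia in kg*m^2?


I = m * k^2
I = 7.07 * 0.283^2
k^2 = 0.0801
I = 0.5662


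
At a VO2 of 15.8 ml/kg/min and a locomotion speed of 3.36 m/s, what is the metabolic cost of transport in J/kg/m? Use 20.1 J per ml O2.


Power per kg = VO2 * 20.1 / 60
Power per kg = 15.8 * 20.1 / 60 = 5.2930 W/kg
Cost = power_per_kg / speed
Cost = 5.2930 / 3.36
Cost = 1.5753


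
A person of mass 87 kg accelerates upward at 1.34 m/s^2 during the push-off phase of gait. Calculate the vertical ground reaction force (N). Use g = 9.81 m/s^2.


GRF = m * (g + a)
GRF = 87 * (9.81 + 1.34)
GRF = 87 * 11.1500
GRF = 970.0500


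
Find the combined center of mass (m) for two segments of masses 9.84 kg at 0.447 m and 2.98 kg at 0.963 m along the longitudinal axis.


COM = (m1*x1 + m2*x2) / (m1 + m2)
COM = (9.84*0.447 + 2.98*0.963) / (9.84 + 2.98)
Numerator = 7.2682
Denominator = 12.8200
COM = 0.5669


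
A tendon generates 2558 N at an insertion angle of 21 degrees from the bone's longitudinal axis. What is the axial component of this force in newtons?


F_eff = F_tendon * cos(theta)
theta = 21 deg = 0.3665 rad
cos(theta) = 0.9336
F_eff = 2558 * 0.9336
F_eff = 2388.0987


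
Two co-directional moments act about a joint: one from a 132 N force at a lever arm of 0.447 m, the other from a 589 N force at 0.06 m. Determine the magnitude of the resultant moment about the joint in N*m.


M = F1 * d1 + F2 * d2
M = 132 * 0.447 + 589 * 0.06
M = 59.0040 + 35.3400
M = 94.3440


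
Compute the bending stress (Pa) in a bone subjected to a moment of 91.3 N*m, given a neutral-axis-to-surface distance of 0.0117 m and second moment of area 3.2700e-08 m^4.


sigma = M * c / I
sigma = 91.3 * 0.0117 / 3.2700e-08
M * c = 1.0682
sigma = 3.2667e+07


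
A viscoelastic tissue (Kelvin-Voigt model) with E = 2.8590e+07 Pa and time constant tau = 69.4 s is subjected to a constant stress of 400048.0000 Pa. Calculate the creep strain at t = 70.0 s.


epsilon(t) = (sigma/E) * (1 - exp(-t/tau))
sigma/E = 400048.0000 / 2.8590e+07 = 0.0140
exp(-t/tau) = exp(-70.0 / 69.4) = 0.3647
epsilon = 0.0140 * (1 - 0.3647)
epsilon = 0.0089


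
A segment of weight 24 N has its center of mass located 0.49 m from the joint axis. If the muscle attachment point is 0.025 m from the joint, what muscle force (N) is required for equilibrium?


F_muscle = W * d_load / d_muscle
F_muscle = 24 * 0.49 / 0.025
Numerator = 11.7600
F_muscle = 470.4000


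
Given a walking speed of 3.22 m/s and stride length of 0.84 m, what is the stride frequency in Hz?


f = v / stride_length
f = 3.22 / 0.84
f = 3.8333
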